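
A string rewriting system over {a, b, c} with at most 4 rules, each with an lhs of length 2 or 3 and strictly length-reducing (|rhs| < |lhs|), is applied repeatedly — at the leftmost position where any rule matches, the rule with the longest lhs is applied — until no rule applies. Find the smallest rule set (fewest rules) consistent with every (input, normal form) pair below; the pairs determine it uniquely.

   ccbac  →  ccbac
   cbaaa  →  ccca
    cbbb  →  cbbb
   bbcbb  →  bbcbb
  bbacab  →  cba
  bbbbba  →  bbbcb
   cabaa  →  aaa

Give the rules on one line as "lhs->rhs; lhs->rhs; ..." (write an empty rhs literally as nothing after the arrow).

baa->cc; bba->cb; cab->a

  | ccbac
  | cbaaa => ccca
  | cbbb
  | bbcbb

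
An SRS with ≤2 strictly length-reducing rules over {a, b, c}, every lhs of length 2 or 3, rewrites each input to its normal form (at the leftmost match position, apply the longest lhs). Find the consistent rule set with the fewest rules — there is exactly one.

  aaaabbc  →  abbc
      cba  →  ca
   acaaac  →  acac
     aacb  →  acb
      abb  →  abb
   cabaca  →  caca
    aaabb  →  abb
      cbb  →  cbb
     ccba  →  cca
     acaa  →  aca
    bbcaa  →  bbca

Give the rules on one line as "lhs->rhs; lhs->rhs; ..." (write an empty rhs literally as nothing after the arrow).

  | aaaabbc => aaabbc => aabbc => abbc
  | cba => ca
  | acaaac => acaac => acac
  | aacb => acb

aa->a; ba->a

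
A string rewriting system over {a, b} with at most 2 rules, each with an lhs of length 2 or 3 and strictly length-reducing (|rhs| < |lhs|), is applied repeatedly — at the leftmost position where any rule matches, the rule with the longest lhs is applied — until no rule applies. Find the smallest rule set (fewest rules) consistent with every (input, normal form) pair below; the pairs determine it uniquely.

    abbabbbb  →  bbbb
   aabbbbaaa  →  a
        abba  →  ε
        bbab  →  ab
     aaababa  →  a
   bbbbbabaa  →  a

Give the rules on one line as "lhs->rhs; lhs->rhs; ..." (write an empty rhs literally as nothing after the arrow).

  | abbabbbb => ababbbb => aabbbb => bbbb
  | aabbbbaaa => bbbbaaa => bbbaaa => bbaaa => baaa => aaa => a
  | abba => aba => aa => ε
  | bbab => bab => ab

aa->; ba->a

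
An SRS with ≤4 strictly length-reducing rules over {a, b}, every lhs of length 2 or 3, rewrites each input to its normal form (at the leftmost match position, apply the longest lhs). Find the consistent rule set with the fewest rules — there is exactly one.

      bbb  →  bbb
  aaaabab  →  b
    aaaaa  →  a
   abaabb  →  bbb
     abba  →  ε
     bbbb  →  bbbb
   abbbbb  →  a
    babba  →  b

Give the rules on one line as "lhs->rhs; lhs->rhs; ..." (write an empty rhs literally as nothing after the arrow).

aa->; aaa->b; ab->a; ba->

  | bbb
  | aaaabab => babab => bab => b
  | aaaaa => baa => a
  | abaabb => aaabb => bbb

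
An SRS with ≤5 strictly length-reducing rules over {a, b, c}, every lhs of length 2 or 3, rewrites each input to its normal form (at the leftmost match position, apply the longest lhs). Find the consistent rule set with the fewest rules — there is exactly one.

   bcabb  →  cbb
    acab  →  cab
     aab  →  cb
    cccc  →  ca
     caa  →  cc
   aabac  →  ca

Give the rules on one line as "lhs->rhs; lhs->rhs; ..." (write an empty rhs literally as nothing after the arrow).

aa->c; ac->c; bc->a; ccc->cb

  | bcabb => aabb => cbb
  | acab => cab
  | aab => cb
  | cccc => cbc => ca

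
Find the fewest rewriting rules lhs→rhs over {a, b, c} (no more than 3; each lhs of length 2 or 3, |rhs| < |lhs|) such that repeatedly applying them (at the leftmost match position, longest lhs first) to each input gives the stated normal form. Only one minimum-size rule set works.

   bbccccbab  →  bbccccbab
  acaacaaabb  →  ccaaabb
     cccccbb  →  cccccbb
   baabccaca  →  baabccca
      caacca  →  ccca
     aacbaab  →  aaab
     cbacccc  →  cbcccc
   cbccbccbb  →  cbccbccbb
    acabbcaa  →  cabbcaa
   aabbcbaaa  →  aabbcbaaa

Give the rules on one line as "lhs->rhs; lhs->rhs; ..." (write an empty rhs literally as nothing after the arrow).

  | bbccccbab
  | acaacaaabb => caacaaabb => cacaaabb => ccaaabb
  | cccccbb
  | baabccaca => baabccca

ac->c; acb->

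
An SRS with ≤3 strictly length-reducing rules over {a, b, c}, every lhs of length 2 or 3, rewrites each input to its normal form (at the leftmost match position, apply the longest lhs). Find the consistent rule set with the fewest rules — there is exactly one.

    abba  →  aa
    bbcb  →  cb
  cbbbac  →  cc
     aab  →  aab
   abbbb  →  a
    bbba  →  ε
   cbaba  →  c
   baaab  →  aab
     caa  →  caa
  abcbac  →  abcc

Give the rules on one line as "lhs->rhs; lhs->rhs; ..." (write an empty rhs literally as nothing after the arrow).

ba->; bb->

  | abba => aa
  | bbcb => cb
  | cbbbac => cbac => cc
  | aab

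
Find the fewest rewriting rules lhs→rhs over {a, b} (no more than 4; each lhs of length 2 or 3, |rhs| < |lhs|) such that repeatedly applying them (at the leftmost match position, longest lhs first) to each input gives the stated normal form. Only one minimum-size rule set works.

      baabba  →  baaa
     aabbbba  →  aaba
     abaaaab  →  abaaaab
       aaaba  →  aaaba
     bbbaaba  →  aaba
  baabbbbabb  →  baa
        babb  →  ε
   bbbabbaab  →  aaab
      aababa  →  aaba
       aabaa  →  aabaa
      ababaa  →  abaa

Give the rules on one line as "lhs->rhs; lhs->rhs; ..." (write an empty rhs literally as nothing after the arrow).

bab->b; bb->; bbb->

  | baabba => baaa
  | aabbbba => aaba
  | abaaaab
  | aaaba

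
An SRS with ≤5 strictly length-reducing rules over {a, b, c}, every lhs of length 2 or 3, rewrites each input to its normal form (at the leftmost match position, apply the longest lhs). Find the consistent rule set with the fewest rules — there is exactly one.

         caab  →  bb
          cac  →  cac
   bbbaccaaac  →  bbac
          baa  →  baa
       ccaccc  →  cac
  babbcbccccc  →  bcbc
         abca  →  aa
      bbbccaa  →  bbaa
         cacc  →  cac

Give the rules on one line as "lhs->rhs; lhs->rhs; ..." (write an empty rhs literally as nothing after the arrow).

bab->; bca->a; caa->b; cc->c

  | caab => bb
  | cac
  | bbbaccaaac => bbbacaaac => bbbabac => bbac
  | baa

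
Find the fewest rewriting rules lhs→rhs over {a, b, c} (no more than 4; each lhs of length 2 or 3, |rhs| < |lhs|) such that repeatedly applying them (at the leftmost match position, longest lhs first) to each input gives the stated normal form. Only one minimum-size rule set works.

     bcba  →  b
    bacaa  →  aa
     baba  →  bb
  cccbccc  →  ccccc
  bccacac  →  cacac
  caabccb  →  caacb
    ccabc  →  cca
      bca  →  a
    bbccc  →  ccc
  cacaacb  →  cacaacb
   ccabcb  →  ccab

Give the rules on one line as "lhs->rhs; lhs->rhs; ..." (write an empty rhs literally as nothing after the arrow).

ba->b; bbc->c; bc->

  | bcba => ba => b
  | bacaa => bcaa => aa
  | baba => bba => bb
  | cccbccc => ccccc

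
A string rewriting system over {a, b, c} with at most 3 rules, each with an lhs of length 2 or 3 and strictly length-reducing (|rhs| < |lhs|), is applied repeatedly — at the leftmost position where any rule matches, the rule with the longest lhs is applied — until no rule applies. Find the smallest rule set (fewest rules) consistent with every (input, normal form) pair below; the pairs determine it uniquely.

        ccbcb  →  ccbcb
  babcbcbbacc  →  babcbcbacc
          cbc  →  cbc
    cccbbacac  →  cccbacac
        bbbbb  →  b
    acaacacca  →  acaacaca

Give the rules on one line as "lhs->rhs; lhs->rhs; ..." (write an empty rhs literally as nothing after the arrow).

bb->b; cca->ca

  | ccbcb
  | babcbcbbacc => babcbcbacc
  | cbc
  | cccbbacac => cccbacac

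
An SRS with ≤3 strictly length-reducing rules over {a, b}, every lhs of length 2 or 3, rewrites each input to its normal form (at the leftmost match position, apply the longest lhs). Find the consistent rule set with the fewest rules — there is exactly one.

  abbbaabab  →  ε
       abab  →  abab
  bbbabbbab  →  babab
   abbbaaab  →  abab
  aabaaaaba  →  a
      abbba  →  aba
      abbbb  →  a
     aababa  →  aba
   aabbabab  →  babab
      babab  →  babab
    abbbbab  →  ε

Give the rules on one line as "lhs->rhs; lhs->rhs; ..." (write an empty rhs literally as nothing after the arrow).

aa->b; baa->b; bb->

  | abbbaabab => abaabab => abbab => aab => bb => ε
  | abab
  | bbbabbbab => babbbab => babab
  | abbbaaab => abaaab => abab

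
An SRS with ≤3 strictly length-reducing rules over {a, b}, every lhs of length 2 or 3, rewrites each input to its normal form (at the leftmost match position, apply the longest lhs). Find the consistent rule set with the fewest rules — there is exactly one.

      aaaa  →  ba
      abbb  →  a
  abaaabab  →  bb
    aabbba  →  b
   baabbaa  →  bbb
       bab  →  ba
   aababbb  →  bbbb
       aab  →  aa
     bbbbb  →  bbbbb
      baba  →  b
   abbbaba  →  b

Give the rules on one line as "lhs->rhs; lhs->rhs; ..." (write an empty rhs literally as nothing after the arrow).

  | aaaa => ba
  | abbb => abb => ab => a
  | abaaabab => aaaabab => babab => baab => bb
  | aabbba => aabba => aaba => aaa => b

aaa->b; ab->a; baa->b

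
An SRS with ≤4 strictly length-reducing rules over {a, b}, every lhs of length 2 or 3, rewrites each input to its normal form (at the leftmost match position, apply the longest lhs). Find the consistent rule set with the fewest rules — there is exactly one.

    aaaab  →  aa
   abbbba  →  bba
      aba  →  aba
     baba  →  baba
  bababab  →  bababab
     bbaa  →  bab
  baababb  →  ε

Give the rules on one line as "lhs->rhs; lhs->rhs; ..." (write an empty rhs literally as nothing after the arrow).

  | aaaab => aa
  | abbbba => bba
  | aba
  | baba

aab->; abb->; baa->ab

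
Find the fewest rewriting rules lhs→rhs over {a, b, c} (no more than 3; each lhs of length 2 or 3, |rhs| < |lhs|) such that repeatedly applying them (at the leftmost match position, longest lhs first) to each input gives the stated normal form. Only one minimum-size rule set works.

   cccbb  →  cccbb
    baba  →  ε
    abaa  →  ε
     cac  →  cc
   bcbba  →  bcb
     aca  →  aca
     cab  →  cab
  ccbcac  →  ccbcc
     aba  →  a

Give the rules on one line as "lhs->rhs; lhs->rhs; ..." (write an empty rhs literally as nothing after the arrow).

aa->; ba->; cac->cc

  | cccbb
  | baba => ba => ε
  | abaa => aa => ε
  | cac => cc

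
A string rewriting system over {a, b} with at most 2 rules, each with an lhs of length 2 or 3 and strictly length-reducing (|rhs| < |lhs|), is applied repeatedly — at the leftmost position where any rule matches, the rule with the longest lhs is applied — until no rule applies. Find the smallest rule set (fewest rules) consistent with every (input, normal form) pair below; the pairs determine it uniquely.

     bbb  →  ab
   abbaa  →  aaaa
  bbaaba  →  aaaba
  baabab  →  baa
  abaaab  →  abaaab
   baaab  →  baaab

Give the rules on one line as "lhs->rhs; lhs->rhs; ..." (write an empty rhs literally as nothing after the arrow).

bab->; bb->a

  | bbb => ab
  | abbaa => aaaa
  | bbaaba => aaaba
  | baabab => baa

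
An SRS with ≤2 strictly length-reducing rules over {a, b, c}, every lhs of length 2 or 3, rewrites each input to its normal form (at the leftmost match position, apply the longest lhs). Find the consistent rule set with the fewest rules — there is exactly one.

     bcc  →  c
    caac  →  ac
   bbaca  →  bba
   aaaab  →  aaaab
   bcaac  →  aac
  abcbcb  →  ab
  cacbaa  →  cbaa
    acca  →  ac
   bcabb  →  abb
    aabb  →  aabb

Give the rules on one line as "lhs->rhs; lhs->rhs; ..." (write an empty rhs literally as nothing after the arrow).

  | bcc => c
  | caac => ac
  | bbaca => bba
  | aaaab

bc->; ca->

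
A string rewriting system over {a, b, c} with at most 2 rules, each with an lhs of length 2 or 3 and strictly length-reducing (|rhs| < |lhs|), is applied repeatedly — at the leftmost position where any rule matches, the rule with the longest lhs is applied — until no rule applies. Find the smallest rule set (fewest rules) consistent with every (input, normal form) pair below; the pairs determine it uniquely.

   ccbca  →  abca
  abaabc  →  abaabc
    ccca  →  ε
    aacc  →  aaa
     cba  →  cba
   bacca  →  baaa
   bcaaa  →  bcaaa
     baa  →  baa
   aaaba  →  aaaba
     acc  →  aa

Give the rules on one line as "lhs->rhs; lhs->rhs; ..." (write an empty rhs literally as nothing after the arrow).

  | ccbca => abca
  | abaabc
  | ccca => aca => ε
  | aacc => aaa

aca->; cc->a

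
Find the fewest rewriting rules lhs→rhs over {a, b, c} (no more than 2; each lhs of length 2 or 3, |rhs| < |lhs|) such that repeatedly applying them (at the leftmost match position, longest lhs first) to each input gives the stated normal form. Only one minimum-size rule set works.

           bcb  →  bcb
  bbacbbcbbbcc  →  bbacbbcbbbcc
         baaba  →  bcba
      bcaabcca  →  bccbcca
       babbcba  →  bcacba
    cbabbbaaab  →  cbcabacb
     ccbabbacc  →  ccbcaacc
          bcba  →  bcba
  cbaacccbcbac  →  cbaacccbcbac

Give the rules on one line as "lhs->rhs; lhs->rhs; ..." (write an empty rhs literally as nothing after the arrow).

aab->cb; abb->ca

  | bcb
  | bbacbbcbbbcc
  | baaba => bcba
  | bcaabcca => bccbcca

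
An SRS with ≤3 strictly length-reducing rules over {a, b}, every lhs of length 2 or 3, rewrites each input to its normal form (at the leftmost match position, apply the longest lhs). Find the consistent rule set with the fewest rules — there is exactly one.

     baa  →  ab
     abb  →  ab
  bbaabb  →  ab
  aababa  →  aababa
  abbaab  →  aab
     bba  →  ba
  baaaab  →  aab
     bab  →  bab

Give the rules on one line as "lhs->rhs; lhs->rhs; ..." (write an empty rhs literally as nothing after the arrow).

  | baa => ab
  | abb => ab
  | bbaabb => baabb => abbb => abb => ab
  | aababa

baa->ab; bb->b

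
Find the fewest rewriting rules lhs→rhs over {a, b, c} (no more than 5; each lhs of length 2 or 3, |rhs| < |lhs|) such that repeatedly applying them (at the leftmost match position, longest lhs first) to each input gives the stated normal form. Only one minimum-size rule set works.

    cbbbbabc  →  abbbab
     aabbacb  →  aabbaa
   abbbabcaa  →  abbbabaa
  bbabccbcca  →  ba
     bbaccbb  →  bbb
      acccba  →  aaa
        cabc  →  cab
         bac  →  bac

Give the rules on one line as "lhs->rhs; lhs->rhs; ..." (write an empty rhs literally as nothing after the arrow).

acc->cb; bc->b; bcb->; cb->a

  | cbbbbabc => abbbabc => abbbab
  | aabbacb => aabbaa
  | abbbabcaa => abbbabaa
  | bbabccbcca => bbabcbcca => bbacca => bbcba => ba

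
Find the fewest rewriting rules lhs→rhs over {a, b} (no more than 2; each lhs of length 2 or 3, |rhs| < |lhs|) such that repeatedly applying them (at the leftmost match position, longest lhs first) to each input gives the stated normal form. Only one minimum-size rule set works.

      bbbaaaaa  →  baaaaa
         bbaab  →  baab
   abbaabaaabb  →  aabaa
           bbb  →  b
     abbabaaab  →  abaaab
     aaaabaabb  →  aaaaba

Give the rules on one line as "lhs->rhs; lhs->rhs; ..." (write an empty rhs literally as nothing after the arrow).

abb->; bb->b

  | bbbaaaaa => bbaaaaa => baaaaa
  | bbaab => baab
  | abbaabaaabb => aabaaabb => aabaa
  | bbb => bb => b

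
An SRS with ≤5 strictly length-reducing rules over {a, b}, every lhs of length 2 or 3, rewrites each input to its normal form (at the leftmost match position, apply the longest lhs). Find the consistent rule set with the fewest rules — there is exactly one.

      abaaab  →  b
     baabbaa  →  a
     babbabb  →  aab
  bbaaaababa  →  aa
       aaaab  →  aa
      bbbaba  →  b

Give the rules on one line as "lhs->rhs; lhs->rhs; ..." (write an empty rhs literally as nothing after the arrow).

  | abaaab => aabab => aabb => aaa => ba => b
  | baabbaa => abbbaa => aabaa => aaab => bab => bb => a
  | babbabb => bbbabb => ababb => abbb => aab
  | bbaaaababa => aaaaababa => baaababa => abababa => abbaba => aaaba => baba => bba => aa

aaa->ba; ba->b; baa->ab; bb->a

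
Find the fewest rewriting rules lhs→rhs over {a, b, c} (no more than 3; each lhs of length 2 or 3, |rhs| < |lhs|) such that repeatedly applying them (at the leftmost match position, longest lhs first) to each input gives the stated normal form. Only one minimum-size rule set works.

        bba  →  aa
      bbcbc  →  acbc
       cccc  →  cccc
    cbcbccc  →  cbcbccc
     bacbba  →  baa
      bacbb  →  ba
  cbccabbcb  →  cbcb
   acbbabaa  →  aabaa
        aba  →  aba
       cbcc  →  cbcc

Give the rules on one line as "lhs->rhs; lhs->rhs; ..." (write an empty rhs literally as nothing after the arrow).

bb->a; ca->

  | bba => aa
  | bbcbc => acbc
  | cccc
  | cbcbccc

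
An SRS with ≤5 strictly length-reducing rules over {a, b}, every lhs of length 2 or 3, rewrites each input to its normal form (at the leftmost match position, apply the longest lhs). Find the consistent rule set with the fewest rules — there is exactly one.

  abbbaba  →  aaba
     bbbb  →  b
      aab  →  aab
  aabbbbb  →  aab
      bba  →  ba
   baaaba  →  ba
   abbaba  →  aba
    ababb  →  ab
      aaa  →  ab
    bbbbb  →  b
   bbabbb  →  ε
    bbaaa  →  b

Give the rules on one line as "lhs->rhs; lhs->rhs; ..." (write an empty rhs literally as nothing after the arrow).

  | abbbaba => aaba
  | bbbb => b
  | aab
  | aabbbbb => aabb => aab

aaa->ab; bab->b; bb->b; bbb->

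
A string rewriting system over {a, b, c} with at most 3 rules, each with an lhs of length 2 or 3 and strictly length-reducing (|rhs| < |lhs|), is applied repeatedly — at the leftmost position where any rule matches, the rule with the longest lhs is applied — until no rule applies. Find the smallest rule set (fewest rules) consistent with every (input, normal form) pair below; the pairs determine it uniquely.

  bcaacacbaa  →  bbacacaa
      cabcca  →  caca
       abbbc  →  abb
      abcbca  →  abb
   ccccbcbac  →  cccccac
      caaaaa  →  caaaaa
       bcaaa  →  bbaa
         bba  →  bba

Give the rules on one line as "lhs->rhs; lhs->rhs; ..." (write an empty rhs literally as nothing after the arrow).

  | bcaacacbaa => bbacacbaa => bbacacaa
  | cabcca => caca
  | abbbc => abb
  | abcbca => abca => abb

bc->; bca->bb; cb->c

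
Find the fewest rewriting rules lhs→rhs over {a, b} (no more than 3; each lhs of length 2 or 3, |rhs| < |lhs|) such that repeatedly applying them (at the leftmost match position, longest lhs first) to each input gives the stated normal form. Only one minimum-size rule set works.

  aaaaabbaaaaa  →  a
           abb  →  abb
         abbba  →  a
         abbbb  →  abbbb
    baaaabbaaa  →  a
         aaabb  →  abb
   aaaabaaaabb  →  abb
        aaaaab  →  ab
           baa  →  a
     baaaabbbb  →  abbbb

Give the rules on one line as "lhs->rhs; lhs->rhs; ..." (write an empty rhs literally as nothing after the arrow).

aa->a; ba->a

  | aaaaabbaaaaa => aaaabbaaaaa => aaabbaaaaa => aabbaaaaa => abbaaaaa => abaaaaa => aaaaaa => aaaaa => aaaa => aaa => aa => a
  | abb
  | abbba => abba => aba => aa => a
  | abbbb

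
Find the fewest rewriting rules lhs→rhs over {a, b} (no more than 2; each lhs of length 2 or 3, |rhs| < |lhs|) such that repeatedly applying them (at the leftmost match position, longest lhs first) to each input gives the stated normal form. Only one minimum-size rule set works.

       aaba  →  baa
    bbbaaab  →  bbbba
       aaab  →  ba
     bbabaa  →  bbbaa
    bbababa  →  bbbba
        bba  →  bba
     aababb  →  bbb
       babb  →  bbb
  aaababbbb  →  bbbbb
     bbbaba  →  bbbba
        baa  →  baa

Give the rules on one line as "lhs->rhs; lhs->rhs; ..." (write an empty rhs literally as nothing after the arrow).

aab->ba; ab->b

  | aaba => baa
  | bbbaaab => bbbaba => bbbba
  | aaab => aba => ba
  | bbabaa => bbbaa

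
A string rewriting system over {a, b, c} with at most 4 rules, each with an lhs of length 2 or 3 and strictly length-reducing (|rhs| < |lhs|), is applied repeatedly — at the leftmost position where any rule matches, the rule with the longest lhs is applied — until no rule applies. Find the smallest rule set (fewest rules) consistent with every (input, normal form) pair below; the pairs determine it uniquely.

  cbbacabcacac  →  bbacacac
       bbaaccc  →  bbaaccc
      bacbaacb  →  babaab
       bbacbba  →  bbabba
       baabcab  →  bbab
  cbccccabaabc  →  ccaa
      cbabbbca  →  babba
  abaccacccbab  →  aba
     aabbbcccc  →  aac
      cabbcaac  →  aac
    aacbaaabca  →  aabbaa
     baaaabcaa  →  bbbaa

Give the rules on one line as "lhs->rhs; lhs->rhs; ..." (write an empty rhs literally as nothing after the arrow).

  | cbbacabcacac => bbacabcacac => bbacacac
  | bbaaccc
  | bacbaacb => babaacb => babaab
  | bbacbba => bbabba

aaa->ba; bc->; cab->; cb->b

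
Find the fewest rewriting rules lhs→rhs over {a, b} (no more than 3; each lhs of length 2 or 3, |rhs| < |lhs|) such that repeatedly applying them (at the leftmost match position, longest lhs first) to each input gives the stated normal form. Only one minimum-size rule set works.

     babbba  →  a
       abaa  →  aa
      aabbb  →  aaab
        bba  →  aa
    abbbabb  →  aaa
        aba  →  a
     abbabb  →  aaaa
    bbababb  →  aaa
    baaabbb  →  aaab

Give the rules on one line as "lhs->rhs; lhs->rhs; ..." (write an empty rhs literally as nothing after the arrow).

ba->; bb->a

  | babbba => bbba => aba => a
  | abaa => aa
  | aabbb => aaab
  | bba => aa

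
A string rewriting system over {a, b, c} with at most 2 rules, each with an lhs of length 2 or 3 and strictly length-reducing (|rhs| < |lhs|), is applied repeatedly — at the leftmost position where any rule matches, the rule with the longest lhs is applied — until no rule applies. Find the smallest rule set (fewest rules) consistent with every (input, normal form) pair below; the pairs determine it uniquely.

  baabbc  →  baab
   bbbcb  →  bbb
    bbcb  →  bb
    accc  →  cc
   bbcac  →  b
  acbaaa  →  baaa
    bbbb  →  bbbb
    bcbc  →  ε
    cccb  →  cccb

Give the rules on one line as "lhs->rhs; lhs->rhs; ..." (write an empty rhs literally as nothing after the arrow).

  | baabbc => baab
  | bbbcb => bbb
  | bbcb => bb
  | accc => cc

ac->; bc->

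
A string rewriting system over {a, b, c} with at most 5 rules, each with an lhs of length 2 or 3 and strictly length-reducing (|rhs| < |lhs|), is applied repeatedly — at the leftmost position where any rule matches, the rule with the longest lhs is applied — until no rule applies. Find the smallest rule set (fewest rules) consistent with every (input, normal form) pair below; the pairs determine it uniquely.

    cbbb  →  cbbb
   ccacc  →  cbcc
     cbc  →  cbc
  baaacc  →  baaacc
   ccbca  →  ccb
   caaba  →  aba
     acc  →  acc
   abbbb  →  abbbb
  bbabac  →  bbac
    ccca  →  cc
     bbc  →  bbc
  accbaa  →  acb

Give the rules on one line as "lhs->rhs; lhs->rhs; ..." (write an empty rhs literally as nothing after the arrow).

  | cbbb
  | ccacc => cbcc
  | cbc
  | baaacc

bab->b; ca->; cac->bc; cba->bc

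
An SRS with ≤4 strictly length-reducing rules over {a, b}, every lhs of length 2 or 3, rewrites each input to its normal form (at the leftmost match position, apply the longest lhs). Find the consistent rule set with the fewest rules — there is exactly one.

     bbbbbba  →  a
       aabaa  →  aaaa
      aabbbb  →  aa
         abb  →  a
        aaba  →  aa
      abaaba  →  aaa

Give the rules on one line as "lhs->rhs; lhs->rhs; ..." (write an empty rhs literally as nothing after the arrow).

ba->; baa->aa; bb->

  | bbbbbba => bbbba => bba => a
  | aabaa => aaaa
  | aabbbb => aabb => aa
  | abb => a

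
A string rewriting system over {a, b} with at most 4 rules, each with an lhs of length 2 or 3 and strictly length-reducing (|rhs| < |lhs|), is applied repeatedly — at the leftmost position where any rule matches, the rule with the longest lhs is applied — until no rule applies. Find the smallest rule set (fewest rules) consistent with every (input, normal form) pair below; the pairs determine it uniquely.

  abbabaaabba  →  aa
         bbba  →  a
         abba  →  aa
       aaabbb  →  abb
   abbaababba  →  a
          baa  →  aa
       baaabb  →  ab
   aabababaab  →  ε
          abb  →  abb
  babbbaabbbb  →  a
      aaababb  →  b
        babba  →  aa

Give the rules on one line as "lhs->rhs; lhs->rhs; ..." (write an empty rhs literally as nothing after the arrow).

  | abbabaaabba => ababaaabba => aabaaabba => aaabba => aba => aa
  | bbba => a
  | abba => aba => aa
  | aaabbb => abb

aab->; ba->a; bbb->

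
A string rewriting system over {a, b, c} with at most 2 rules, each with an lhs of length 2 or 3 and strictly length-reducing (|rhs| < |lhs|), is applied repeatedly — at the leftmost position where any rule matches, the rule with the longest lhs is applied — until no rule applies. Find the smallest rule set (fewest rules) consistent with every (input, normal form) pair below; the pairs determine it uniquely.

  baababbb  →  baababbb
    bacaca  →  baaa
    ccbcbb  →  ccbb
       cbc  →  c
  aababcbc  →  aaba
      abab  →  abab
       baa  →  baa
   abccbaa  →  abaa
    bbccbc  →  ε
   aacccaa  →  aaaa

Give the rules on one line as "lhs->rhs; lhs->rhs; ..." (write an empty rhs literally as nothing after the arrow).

  | baababbb
  | bacaca => baaca => baaa
  | ccbcbb => ccbb
  | cbc => c

ac->a; bc->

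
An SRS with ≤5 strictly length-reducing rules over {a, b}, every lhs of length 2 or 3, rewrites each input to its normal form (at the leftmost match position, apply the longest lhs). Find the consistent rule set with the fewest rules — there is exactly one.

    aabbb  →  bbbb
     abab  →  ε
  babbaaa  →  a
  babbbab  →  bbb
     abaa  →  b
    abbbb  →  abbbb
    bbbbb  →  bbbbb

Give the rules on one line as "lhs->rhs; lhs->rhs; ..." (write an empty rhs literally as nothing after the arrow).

  | aabbb => bbbb
  | abab => aaa => ba => ε
  | babbaaa => aabaaa => bbaaa => baa => a
  | babbbab => aabbab => bbbab => bbb

aa->b; ba->; bab->aa; bba->b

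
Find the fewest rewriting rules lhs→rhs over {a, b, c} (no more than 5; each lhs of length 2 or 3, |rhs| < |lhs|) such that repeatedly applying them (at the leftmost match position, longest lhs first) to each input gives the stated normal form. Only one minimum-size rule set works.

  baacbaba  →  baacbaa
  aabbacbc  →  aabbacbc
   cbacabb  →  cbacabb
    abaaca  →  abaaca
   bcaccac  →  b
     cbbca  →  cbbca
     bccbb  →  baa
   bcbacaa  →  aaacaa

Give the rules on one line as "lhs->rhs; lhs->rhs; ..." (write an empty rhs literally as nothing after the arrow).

bab->ba; bcb->aa; cac->; ccb->bc

  | baacbaba => baacbaa
  | aabbacbc
  | cbacabb
  | abaaca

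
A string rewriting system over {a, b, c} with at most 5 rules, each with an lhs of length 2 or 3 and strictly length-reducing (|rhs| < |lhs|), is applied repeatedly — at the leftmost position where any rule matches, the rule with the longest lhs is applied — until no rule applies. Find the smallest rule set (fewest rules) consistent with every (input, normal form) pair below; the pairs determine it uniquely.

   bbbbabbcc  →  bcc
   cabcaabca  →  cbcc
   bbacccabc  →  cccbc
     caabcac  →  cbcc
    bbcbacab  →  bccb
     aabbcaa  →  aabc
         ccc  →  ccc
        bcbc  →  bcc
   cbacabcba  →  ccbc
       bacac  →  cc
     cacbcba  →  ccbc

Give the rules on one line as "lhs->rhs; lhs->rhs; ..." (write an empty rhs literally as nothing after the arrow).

ba->; bb->b; bcb->bc; ca->c

  | bbbbabbcc => bbbabbcc => bbabbcc => babbcc => bbcc => bcc
  | cabcaabca => cbcaabca => cbcabca => cbcbca => cbcca => cbcc
  | bbacccabc => bacccabc => cccabc => cccbc
  | caabcac => cabcac => cbcac => cbcc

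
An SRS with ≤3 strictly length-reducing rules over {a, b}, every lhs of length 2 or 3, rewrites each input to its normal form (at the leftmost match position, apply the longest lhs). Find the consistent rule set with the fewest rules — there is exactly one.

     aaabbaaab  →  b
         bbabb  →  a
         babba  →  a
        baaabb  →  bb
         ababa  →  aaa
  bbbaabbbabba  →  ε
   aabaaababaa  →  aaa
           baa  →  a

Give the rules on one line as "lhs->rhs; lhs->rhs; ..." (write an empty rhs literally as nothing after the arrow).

  | aaabbaaab => abbaaab => abaab => aab => b
  | bbabb => bab => a
  | babba => aba => a
  | baaabb => aabb => bb

aab->b; ba->; bab->a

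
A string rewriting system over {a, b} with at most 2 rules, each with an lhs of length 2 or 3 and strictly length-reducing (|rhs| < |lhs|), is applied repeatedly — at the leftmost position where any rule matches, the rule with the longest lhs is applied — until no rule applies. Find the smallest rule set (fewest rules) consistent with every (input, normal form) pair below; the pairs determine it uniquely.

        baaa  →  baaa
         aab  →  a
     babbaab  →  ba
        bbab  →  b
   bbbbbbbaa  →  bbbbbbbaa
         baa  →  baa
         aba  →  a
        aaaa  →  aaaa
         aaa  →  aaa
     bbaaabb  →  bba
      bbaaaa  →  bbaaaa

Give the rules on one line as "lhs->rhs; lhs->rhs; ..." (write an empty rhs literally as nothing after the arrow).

  | baaa
  | aab => a
  | babbaab => baab => ba
  | bbab => b

ab->; bab->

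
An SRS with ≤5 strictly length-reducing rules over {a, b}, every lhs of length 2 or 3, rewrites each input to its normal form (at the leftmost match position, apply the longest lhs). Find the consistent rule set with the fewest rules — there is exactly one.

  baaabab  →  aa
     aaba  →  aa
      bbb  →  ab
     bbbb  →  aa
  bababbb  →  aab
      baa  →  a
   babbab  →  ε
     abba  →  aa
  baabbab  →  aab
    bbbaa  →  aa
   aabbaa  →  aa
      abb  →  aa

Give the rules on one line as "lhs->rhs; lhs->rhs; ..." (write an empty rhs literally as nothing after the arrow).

  | baaabab => aabab => aa
  | aaba => aa
  | bbb => ab
  | bbbb => abb => aa

aaa->aa; ba->; bab->; bb->a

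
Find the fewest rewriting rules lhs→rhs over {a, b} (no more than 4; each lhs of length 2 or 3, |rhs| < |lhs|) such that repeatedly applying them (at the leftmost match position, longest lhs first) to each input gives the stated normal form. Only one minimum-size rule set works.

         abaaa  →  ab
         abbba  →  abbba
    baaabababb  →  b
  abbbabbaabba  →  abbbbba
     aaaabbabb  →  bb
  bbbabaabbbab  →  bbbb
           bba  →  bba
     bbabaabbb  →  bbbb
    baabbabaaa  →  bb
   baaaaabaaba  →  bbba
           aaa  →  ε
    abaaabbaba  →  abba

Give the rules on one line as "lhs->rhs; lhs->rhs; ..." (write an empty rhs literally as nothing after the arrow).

  | abaaa => abaa => ab
  | abbba
  | baaabababb => baabababb => bbababb => babb => b
  | abbbabbaabba => abbbaabba => abbbbba

aa->; aaa->aa; bab->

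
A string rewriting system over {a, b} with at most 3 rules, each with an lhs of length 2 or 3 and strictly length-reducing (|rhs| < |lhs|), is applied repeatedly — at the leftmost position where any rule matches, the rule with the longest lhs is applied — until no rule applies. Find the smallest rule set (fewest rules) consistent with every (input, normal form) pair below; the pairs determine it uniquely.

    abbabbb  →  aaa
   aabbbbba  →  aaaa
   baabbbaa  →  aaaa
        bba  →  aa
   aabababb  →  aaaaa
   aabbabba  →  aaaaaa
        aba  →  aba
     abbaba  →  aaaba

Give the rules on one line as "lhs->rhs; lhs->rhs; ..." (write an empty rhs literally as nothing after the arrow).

  | abbabbb => aaabbb => aaa
  | aabbbbba => aabba => aaaa
  | baabbbaa => aabbbaa => aaaa
  | bba => aa

baa->aa; bb->a; bbb->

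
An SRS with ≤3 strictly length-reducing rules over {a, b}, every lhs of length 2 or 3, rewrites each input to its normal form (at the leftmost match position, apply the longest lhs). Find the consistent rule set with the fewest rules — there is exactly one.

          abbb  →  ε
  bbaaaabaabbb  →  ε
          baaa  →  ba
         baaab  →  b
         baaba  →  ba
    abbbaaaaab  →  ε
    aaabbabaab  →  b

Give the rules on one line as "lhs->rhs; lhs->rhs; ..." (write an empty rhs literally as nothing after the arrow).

aa->a; ab->; bb->

  | abbb => bb => ε
  | bbaaaabaabbb => aaaabaabbb => aaabaabbb => aabaabbb => abaabbb => aabbb => abbb => bb => ε
  | baaa => baa => ba
  | baaab => baab => bab => b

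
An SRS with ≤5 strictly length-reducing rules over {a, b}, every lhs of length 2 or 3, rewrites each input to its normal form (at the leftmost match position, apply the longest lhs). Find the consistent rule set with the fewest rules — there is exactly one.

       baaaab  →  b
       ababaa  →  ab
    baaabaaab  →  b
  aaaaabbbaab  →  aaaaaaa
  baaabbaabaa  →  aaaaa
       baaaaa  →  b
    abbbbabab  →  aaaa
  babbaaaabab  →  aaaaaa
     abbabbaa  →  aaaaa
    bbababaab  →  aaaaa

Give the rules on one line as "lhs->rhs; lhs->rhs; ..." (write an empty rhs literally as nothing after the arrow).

aab->aa; ba->b; bab->b; bb->a

  | baaaab => baaab => baab => bab => b
  | ababaa => abaa => aba => ab
  | baaabaaab => baabaaab => babaaab => baaab => baab => bab => b
  | aaaaabbbaab => aaaaabbaab => aaaaabaab => aaaaaaab => aaaaaaa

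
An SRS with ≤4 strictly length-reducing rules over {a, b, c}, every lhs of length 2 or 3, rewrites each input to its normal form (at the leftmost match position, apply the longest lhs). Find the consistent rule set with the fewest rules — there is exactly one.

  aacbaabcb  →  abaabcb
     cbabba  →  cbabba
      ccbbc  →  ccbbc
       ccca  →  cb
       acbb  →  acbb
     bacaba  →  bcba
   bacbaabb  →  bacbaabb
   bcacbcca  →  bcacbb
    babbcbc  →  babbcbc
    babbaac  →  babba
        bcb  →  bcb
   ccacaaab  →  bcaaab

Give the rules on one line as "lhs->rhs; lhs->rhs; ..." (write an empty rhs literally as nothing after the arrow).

aac->a; aca->c; cca->b

  | aacbaabcb => abaabcb
  | cbabba
  | ccbbc
  | ccca => cb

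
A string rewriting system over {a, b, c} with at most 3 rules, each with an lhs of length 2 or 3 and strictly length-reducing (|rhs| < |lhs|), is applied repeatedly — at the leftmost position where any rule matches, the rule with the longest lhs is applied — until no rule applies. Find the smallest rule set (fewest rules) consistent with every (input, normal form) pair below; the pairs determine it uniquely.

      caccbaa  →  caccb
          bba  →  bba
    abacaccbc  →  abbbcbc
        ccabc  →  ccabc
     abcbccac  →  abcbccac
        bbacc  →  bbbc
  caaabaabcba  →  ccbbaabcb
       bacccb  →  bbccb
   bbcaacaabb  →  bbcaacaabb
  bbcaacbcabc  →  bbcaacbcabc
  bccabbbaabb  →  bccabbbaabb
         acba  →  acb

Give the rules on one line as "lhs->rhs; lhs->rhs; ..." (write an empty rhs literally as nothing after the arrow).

aaa->cb; bac->bb; cba->cb

  | caccbaa => caccba => caccb
  | bba
  | abacaccbc => abbaccbc => abbbcbc
  | ccabc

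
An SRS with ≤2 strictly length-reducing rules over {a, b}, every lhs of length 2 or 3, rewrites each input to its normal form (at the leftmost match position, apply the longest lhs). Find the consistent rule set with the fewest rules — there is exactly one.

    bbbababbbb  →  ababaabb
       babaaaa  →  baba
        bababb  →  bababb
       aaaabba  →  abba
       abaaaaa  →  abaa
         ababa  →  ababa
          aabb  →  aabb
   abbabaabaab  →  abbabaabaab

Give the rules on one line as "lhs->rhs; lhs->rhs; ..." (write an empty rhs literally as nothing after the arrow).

aaa->; bbb->ab

  | bbbababbbb => abababbbb => ababaabb
  | babaaaa => baba
  | bababb
  | aaaabba => abba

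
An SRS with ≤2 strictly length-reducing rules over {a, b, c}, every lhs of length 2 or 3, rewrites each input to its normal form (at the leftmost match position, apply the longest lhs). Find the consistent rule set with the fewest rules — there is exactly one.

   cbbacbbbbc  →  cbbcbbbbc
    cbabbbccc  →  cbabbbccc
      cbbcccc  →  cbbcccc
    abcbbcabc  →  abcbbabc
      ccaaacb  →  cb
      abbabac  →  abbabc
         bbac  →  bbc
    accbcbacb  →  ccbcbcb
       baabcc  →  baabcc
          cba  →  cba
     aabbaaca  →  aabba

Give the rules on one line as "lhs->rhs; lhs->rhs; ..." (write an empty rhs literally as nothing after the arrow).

  | cbbacbbbbc => cbbcbbbbc
  | cbabbbccc
  | cbbcccc
  | abcbbcabc => abcbbabc

ac->c; ca->a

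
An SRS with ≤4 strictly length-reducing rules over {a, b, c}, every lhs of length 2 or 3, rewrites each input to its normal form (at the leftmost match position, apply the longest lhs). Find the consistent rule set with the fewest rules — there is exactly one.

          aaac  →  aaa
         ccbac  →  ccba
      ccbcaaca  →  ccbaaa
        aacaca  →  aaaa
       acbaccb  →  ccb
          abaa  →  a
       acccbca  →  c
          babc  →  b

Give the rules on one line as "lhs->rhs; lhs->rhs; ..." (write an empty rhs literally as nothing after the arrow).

ab->c; ac->a; bc->b; ca->

  | aaac => aaa
  | ccbac => ccba
  | ccbcaaca => ccbaaca => ccbaaa
  | aacaca => aaaca => aaaa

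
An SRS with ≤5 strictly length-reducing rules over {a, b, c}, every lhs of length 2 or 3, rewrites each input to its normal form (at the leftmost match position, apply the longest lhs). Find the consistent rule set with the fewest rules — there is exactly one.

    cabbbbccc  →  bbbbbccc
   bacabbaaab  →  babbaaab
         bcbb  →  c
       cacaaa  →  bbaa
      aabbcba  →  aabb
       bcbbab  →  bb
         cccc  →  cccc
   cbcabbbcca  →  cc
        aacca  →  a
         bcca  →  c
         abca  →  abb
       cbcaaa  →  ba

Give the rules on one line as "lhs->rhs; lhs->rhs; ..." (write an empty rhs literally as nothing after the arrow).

ac->; bcb->c; ca->b; cb->c

  | cabbbbccc => bbbbbccc
  | bacabbaaab => babbaaab
  | bcbb => cb => c
  | cacaaa => bcaaa => bbaa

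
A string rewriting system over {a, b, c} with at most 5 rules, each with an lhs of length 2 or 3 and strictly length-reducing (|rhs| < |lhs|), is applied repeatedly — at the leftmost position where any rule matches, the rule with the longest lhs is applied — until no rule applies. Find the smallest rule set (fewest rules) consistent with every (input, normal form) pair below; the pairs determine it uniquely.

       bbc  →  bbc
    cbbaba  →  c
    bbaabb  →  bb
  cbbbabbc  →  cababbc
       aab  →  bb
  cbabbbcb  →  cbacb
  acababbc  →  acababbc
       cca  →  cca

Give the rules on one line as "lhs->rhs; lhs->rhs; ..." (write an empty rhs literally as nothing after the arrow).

  | bbc
  | cbbaba => caaba => cbba => caa => c
  | bbaabb => bbbbb => bb
  | cbbbabbc => cababbc

aa->; aab->bb; bbb->; cbb->ca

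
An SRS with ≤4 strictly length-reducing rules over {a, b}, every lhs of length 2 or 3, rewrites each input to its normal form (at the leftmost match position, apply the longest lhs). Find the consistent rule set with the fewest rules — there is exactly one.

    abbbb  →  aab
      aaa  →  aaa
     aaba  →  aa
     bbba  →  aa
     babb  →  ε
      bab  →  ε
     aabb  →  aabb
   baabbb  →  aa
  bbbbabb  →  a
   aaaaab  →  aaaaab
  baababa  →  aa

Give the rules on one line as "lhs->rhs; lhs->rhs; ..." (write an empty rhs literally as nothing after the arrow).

ba->; bab->ba; bbb->a

  | abbbb => aab
  | aaa
  | aaba => aa
  | bbba => aa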